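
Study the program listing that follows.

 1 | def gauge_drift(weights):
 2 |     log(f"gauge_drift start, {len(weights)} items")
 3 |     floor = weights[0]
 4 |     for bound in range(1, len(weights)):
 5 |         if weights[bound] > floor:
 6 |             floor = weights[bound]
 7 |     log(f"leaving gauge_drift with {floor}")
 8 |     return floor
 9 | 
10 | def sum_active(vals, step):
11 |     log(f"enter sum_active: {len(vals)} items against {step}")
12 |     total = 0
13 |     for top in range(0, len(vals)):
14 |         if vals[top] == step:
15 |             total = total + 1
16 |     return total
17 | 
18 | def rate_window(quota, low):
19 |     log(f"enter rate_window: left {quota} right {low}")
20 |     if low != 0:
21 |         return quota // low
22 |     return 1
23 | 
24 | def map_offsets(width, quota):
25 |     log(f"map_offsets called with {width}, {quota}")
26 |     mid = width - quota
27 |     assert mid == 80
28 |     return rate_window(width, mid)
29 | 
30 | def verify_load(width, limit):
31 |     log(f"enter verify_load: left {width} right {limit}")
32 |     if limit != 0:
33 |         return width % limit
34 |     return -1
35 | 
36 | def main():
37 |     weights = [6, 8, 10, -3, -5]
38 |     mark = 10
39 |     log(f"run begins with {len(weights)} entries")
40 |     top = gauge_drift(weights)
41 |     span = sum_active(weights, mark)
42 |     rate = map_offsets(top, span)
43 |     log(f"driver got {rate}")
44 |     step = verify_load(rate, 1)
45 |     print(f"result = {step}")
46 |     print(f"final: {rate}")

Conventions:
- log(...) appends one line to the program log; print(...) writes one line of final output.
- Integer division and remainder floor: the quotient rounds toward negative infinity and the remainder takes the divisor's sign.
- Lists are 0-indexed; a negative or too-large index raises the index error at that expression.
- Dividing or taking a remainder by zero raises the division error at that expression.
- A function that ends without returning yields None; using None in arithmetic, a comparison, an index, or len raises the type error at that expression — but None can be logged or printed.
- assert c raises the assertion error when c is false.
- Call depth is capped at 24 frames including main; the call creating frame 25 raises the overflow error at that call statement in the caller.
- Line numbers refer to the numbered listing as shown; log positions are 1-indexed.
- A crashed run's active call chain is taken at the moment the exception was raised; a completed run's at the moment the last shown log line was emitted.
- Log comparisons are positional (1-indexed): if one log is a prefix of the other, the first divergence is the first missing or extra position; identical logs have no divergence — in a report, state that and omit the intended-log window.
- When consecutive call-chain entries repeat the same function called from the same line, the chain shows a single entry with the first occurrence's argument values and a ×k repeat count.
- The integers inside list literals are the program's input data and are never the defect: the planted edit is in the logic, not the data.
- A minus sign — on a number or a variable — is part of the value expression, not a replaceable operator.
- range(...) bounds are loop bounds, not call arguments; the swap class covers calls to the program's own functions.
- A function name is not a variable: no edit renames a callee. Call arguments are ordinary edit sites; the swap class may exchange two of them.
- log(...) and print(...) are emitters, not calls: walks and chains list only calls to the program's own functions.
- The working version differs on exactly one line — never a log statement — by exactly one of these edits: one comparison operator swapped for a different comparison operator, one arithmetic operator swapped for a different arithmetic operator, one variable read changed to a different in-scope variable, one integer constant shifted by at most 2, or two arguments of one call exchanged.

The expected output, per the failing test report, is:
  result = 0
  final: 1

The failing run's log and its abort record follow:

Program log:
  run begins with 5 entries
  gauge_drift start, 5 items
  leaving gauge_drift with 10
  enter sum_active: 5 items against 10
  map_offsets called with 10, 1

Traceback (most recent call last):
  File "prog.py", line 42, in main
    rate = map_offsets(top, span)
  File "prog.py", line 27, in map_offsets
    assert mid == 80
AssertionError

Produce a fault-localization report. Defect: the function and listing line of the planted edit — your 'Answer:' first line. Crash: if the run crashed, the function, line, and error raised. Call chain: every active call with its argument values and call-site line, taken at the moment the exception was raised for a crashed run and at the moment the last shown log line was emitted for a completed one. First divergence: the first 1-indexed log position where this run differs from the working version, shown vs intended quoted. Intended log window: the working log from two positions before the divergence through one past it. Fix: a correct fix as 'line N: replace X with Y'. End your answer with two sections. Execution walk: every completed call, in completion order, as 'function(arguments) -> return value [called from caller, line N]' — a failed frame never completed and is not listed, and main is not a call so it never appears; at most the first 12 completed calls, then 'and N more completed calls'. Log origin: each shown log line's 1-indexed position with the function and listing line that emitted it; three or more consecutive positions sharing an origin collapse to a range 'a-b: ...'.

Answer: the defect is in map_offsets at line 27.
The tell: A complete run would log 'enter rate_window: left 10 right 9' next, but this one stopped at 5 lines.
Crash: map_offsets, line 27, AssertionError.
Call chain: main -> map_offsets(10, 1) (called at line 42).
First divergence: position 6 — after 5 matching lines the faulty run goes silent; intended next line 'enter rate_window: left 10 right 9'.
Intended log window:
  4: enter sum_active: 5 items against 10
  5: map_offsets called with 10, 1
  6: enter rate_window: left 10 right 9
  7: driver got 1
Execution walk:
  gauge_drift([6, 8, 10, -3, -5]) -> 10  [called from main, line 40]
  sum_active([6, 8, 10, -3, -5], 10) -> 1  [called from main, line 41]
Log line origins:
  1: emitted by main (line 39)
  2: emitted by gauge_drift (line 2)
  3: emitted by gauge_drift (line 7)
  4: emitted by sum_active (line 11)
  5: emitted by map_offsets (line 25)
A correct fix: line 27: replace `==` with `<=`.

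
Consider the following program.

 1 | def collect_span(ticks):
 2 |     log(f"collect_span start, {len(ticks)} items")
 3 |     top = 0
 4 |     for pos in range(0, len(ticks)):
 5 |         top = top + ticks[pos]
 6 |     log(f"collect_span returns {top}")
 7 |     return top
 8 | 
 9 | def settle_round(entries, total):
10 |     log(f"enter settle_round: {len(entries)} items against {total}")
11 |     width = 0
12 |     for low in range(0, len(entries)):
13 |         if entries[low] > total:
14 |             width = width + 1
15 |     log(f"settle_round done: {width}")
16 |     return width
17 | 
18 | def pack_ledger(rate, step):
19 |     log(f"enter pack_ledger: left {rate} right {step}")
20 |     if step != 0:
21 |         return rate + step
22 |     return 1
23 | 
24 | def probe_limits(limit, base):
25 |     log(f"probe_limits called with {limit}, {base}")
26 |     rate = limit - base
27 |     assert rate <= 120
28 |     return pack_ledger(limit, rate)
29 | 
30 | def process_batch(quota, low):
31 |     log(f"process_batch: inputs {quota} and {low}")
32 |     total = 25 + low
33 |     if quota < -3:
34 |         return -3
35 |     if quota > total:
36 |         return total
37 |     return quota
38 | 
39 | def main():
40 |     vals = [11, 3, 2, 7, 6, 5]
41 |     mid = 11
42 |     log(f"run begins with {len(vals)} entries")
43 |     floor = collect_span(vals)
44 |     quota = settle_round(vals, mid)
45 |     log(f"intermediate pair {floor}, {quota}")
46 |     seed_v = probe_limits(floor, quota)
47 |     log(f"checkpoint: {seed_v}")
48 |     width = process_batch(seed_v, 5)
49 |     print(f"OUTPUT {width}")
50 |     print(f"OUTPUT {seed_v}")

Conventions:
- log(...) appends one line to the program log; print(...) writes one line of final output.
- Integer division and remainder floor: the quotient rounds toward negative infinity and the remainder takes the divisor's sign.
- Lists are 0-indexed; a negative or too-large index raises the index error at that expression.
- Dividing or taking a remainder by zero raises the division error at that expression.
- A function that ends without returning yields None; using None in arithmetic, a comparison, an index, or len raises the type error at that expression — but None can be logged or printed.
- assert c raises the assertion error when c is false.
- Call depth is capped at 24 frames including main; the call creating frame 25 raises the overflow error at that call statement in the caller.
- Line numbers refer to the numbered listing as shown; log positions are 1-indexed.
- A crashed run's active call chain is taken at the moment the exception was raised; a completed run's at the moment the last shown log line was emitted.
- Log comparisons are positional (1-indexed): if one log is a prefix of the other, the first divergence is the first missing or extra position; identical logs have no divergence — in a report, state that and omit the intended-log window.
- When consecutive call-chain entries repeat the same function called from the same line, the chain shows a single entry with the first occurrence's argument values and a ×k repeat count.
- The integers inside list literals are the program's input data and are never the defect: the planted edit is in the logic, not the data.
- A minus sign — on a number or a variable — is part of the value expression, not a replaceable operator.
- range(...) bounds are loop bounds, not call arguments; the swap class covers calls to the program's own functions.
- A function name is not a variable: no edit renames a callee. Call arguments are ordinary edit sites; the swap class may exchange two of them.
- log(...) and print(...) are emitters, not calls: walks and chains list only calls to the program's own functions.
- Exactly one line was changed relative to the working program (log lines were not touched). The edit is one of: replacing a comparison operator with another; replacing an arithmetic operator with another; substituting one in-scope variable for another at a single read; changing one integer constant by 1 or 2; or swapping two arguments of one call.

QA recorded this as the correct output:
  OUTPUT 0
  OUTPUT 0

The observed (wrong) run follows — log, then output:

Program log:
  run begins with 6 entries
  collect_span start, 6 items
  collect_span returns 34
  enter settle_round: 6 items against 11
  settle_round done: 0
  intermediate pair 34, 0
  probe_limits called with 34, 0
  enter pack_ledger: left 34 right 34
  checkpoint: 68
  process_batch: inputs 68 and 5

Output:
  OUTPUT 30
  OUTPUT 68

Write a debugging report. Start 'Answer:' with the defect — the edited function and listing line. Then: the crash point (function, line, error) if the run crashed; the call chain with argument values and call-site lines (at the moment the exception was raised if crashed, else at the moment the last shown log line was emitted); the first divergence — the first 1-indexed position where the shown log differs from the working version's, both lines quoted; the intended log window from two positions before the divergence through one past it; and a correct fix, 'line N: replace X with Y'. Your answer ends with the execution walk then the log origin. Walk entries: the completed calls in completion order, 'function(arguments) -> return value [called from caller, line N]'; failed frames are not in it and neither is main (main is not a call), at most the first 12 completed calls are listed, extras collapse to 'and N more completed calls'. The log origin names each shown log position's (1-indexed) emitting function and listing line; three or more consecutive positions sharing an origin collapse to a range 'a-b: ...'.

Answer: the defect is in pack_ledger at line 21.
Core observation: At log position 9 the runs split — shown 'checkpoint: 68', but the working version logs 'checkpoint: 0'.
Call chain: main -> process_batch(68, 5) (called at line 48).
First divergence: position 9 — the shown line 'checkpoint: 68' should read 'checkpoint: 0'.
Intended log window:
  7: probe_limits called with 34, 0
  8: enter pack_ledger: left 34 right 34
  9: checkpoint: 0
  10: process_batch: inputs 0 and 5
Execution walk:
  collect_span([11, 3, 2, 7, 6, 5]) -> 34  [called from main, line 43]
  settle_round([11, 3, 2, 7, 6, 5], 11) -> 0  [called from main, line 44]
  pack_ledger(34, 34) -> 68  [called from probe_limits, line 28]
  probe_limits(34, 0) -> 68  [called from main, line 46]
  process_batch(68, 5) -> 30  [called from main, line 48]
Log origins:
  1: emitted by main (line 42)
  2: emitted by collect_span (line 2)
  3: emitted by collect_span (line 6)
  4: emitted by settle_round (line 10)
  5: emitted by settle_round (line 15)
  6: emitted by main (line 45)
  7: emitted by probe_limits (line 25)
  8: emitted by pack_ledger (line 19)
  9: emitted by main (line 47)
  10: emitted by process_batch (line 31)
A correct fix: line 21: replace `+` with `%`.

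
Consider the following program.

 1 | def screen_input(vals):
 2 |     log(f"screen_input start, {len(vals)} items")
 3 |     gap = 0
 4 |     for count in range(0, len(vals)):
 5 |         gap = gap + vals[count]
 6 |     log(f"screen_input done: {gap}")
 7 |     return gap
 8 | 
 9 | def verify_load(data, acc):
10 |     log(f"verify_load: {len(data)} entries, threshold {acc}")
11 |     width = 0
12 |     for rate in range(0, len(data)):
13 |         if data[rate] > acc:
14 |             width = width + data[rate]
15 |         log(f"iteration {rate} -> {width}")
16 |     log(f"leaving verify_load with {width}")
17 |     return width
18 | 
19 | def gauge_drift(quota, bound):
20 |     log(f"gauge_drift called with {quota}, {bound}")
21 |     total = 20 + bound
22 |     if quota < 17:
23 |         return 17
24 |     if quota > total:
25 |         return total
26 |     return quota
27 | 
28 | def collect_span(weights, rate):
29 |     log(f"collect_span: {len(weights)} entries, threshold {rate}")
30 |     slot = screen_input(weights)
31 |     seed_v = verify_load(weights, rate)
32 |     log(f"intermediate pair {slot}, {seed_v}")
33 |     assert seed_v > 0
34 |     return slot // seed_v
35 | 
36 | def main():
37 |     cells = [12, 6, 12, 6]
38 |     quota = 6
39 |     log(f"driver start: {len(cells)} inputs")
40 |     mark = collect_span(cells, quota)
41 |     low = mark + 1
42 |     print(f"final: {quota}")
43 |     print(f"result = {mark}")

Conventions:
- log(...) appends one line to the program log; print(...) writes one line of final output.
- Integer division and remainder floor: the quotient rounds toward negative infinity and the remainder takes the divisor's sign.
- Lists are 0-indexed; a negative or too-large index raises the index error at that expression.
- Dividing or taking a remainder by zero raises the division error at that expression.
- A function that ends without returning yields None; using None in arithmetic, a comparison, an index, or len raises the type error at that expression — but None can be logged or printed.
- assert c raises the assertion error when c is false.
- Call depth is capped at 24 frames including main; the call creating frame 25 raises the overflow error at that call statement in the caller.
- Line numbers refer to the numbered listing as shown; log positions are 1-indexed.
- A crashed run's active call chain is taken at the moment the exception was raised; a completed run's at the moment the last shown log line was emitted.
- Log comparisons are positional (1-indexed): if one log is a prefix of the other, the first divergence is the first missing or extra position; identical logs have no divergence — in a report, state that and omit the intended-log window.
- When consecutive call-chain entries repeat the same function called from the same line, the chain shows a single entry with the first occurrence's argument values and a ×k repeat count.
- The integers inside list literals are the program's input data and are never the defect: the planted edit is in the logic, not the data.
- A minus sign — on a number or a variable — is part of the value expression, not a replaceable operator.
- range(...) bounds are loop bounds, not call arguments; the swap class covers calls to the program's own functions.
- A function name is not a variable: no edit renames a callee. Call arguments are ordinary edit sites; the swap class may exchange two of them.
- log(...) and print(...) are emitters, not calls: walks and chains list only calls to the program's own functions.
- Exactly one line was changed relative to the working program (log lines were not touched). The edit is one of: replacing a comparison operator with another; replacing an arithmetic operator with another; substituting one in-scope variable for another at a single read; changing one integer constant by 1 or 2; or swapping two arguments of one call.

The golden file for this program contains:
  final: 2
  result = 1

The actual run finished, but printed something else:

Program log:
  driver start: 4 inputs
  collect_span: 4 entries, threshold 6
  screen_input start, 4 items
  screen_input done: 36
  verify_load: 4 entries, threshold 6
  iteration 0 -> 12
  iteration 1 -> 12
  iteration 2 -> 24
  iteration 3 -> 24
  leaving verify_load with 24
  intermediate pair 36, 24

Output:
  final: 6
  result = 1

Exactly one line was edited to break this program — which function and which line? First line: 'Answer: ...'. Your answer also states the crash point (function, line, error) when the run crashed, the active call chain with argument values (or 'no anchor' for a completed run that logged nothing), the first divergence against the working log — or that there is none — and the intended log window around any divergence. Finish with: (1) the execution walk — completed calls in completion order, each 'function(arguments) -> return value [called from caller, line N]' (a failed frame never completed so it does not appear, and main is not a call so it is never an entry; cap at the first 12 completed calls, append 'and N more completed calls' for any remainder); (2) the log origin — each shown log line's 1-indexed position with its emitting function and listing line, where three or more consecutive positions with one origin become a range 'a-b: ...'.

Answer: the defect is in main at line 42.
The tell: Log streams are identical — the defect surfaces only in the printed output.
Call chain: main -> collect_span([12, 6, 12, 6], 6) (called at line 40).
First divergence: none — the logs agree in full.
Execution walk:
  screen_input([12, 6, 12, 6]) -> 36  [called from collect_span, line 30]
  verify_load([12, 6, 12, 6], 6) -> 24  [called from collect_span, line 31]
  collect_span([12, 6, 12, 6], 6) -> 1  [called from main, line 40]
Log origins:
  1: logged in main at line 39
  2: logged in collect_span at line 29
  3: logged in screen_input at line 2
  4: logged in screen_input at line 6
  5: logged in verify_load at line 10
  6-9: logged in verify_load at line 15
  10: logged in verify_load at line 16
  11: logged in collect_span at line 32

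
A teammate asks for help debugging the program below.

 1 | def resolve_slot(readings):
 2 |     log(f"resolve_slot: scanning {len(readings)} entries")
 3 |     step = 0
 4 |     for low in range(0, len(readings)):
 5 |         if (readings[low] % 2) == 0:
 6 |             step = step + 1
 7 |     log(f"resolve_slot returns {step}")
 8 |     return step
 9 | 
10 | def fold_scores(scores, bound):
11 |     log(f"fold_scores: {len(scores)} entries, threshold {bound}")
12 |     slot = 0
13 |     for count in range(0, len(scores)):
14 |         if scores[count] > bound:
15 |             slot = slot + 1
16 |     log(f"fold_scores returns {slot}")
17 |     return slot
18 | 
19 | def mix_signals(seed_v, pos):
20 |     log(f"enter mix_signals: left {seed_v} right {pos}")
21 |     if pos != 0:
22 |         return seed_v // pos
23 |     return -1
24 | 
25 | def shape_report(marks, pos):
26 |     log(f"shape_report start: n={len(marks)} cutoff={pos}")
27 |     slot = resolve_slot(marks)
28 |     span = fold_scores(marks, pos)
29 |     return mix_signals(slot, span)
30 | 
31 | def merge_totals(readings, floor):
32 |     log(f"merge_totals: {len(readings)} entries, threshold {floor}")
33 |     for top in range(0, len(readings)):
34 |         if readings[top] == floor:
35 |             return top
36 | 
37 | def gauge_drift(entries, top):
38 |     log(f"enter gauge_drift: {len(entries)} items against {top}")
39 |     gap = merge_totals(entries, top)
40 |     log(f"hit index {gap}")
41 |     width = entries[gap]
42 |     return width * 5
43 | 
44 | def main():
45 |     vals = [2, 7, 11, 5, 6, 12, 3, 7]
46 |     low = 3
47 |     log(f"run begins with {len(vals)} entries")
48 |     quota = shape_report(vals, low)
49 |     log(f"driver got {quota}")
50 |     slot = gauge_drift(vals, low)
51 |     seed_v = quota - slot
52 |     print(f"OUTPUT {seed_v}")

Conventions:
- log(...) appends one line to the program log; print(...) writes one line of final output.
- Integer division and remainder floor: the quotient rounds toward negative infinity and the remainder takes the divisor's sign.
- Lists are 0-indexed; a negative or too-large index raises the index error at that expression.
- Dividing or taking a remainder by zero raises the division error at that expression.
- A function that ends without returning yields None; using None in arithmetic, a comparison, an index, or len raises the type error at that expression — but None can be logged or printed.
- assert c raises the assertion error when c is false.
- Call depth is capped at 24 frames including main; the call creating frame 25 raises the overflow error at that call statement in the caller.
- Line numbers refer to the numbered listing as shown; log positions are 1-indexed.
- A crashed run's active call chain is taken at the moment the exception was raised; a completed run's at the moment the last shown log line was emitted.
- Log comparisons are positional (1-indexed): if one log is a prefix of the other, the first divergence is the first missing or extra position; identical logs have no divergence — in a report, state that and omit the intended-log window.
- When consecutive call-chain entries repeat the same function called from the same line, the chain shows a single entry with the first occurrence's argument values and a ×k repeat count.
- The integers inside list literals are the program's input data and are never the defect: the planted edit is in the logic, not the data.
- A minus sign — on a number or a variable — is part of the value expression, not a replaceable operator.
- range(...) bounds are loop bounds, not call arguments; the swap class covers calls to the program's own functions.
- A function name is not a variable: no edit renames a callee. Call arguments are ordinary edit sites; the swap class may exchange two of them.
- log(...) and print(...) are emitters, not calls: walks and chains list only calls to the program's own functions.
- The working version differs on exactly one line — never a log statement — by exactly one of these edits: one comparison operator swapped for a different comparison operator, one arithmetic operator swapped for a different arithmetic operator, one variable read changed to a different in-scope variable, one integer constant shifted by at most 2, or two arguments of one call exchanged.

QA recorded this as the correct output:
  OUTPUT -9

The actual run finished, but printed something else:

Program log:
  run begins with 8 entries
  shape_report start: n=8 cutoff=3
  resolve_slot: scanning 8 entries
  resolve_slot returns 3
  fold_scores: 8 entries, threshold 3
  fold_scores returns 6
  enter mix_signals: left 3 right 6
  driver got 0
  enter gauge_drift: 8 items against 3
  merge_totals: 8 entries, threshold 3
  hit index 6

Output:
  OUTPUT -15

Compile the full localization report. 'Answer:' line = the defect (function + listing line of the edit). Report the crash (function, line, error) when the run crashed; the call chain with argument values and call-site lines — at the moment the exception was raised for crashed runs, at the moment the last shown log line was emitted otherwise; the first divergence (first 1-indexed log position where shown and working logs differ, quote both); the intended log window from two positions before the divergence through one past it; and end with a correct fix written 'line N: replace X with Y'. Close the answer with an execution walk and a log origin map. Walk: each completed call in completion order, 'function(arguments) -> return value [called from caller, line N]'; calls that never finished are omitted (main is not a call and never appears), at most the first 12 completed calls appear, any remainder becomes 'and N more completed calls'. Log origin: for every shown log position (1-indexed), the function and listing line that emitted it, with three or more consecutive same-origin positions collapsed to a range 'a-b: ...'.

Answer: the defect is in gauge_drift at line 42.
The tell: The two runs log identically and part ways only at the printed values.
Call chain: main -> gauge_drift([2, 7, 11, 5, 6, 12, 3, 7], 3) (called at line 50).
First divergence: there is none — every log position agrees.
Execution walk:
  resolve_slot([2, 7, 11, 5, 6, 12, 3, 7]) -> 3  [called from shape_report, line 27]
  fold_scores([2, 7, 11, 5, 6, 12, 3, 7], 3) -> 6  [called from shape_report, line 28]
  mix_signals(3, 6) -> 0  [called from shape_report, line 29]
  shape_report([2, 7, 11, 5, 6, 12, 3, 7], 3) -> 0  [called from main, line 48]
  merge_totals([2, 7, 11, 5, 6, 12, 3, 7], 3) -> 6  [called from gauge_drift, line 39]
  gauge_drift([2, 7, 11, 5, 6, 12, 3, 7], 3) -> 15  [called from main, line 50]
Log origin:
  1 — main, line 47
  2 — shape_report, line 26
  3 — resolve_slot, line 2
  4 — resolve_slot, line 7
  5 — fold_scores, line 11
  6 — fold_scores, line 16
  7 — mix_signals, line 20
  8 — main, line 49
  9 — gauge_drift, line 38
  10 — merge_totals, line 32
  11 — gauge_drift, line 40
A correct fix: line 42: replace `5` with `3`.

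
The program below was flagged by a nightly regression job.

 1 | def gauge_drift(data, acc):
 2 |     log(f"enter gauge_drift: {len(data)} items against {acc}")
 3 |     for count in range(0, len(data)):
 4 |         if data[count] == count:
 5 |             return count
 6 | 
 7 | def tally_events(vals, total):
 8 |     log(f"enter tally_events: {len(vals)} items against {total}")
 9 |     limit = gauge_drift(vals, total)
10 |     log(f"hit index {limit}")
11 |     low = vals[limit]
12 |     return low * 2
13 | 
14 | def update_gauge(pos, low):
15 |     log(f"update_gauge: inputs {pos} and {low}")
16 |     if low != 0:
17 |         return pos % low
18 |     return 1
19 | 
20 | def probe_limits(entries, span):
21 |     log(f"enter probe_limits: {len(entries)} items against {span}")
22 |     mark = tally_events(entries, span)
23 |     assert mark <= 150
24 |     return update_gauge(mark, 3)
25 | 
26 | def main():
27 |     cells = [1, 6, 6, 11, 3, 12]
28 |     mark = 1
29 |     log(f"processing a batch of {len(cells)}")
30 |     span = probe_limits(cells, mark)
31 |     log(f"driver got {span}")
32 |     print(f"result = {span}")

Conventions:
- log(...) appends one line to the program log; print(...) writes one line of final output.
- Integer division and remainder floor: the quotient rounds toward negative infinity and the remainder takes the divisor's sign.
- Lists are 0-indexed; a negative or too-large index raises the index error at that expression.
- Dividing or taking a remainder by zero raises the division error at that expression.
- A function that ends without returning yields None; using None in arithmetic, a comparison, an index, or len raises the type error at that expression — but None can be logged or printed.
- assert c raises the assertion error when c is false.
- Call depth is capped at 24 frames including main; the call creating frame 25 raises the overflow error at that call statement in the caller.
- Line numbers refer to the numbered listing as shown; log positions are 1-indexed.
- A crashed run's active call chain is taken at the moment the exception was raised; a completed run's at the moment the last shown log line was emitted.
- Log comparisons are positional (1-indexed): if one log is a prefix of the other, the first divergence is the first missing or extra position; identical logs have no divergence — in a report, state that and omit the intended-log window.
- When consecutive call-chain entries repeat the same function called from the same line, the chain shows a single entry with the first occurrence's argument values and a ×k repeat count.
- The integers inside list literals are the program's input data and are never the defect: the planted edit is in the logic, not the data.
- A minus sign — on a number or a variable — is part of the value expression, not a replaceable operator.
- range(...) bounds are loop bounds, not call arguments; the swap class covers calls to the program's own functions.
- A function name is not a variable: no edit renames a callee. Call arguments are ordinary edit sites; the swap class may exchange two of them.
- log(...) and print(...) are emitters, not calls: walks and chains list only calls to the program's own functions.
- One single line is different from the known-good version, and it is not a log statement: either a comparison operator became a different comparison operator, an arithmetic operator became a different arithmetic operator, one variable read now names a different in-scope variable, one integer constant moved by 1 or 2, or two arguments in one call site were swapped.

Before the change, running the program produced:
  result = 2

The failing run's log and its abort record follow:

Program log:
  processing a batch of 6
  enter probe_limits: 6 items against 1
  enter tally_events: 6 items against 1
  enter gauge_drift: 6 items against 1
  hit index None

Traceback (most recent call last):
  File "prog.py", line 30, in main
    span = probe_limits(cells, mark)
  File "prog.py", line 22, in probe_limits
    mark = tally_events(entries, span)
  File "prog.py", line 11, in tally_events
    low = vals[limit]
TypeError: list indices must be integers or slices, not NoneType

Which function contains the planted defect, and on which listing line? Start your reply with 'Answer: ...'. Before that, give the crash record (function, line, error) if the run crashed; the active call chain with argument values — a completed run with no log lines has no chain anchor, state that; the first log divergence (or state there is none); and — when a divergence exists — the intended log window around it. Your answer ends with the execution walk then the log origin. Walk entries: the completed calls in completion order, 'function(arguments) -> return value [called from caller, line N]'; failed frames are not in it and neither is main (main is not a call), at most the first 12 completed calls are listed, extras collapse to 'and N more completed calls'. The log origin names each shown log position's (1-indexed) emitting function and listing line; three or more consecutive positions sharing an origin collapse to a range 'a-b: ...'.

Answer: the defect is in gauge_drift at line 4.
The tell: Log line 5 is where behavior first shows: 'hit index None' appears instead of 'hit index 0'.
Crash: tally_events, line 11, TypeError.
Call chain: main -> probe_limits([1, 6, 6, 11, 3, 12], 1) (called at line 30) -> tally_events([1, 6, 6, 11, 3, 12], 1) (called at line 22).
First divergence: at position 5 the run shows 'hit index None' where the working version logs 'hit index 0'.
Intended log window:
  3: enter tally_events: 6 items against 1
  4: enter gauge_drift: 6 items against 1
  5: hit index 0
  6: update_gauge: inputs 2 and 3
Execution walk:
  gauge_drift([1, 6, 6, 11, 3, 12], 1) -> None  [called from tally_events, line 9]
Log origin:
  1 — main, line 29
  2 — probe_limits, line 21
  3 — tally_events, line 8
  4 — gauge_drift, line 2
  5 — tally_events, line 10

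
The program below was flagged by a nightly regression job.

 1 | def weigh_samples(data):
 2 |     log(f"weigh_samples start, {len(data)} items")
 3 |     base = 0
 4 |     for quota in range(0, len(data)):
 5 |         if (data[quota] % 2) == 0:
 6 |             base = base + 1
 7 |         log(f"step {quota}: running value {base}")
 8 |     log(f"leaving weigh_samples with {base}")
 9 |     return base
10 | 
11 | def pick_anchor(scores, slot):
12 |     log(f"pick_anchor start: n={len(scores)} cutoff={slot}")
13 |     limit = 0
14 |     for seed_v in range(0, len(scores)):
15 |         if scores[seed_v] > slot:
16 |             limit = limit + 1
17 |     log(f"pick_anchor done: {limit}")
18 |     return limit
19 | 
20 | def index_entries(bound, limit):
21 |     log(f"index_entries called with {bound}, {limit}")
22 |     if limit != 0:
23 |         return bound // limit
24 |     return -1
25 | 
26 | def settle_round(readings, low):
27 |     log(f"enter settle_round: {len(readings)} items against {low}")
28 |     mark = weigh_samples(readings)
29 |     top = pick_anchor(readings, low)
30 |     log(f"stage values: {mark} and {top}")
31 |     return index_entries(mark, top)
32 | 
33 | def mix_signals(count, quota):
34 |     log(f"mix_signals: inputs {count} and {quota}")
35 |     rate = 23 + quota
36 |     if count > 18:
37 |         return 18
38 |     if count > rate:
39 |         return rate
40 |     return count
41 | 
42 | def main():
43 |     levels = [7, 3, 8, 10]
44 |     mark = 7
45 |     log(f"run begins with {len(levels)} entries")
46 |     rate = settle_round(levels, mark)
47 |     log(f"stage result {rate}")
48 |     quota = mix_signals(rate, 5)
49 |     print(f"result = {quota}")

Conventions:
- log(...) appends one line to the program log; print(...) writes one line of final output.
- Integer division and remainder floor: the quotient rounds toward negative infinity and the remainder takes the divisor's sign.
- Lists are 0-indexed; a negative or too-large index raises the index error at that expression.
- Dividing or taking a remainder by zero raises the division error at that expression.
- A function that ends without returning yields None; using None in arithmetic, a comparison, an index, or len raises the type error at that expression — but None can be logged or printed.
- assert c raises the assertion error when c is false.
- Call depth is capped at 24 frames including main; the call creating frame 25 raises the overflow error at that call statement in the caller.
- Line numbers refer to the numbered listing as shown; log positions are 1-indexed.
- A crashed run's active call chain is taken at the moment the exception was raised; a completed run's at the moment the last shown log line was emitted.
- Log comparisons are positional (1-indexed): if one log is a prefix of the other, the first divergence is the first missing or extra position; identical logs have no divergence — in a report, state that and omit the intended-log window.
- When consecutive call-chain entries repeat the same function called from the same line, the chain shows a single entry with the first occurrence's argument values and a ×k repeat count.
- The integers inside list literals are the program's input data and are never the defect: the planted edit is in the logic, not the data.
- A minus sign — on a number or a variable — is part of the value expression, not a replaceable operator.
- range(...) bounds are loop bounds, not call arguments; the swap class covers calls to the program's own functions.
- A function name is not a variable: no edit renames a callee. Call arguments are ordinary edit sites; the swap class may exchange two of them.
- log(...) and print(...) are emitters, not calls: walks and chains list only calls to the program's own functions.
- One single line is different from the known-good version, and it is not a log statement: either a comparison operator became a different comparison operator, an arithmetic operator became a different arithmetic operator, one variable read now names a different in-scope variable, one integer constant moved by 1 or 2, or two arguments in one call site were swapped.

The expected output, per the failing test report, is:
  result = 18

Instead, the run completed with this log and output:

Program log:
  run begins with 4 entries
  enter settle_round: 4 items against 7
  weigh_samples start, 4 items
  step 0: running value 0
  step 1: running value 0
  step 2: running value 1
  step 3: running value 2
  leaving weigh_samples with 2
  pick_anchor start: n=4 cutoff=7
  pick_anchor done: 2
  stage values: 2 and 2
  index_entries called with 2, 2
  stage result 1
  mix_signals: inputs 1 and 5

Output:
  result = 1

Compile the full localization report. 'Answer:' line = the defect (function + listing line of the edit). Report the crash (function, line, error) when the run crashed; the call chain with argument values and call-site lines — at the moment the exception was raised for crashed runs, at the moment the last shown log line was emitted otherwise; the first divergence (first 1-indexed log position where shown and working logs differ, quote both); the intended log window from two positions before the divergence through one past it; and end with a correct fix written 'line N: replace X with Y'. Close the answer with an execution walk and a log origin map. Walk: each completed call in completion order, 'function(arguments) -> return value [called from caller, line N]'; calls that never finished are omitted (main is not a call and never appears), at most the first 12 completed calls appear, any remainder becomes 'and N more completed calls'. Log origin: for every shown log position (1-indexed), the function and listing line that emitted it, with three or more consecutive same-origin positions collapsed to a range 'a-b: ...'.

Answer: the defect is in mix_signals at line 36.
The tell: Log streams are identical — the defect surfaces only in the printed output.
Call chain: main -> mix_signals(1, 5) (called at line 48).
First divergence: none; the two logs match at every position.
Execution walk:
  weigh_samples([7, 3, 8, 10]) -> 2  [called from settle_round, line 28]
  pick_anchor([7, 3, 8, 10], 7) -> 2  [called from settle_round, line 29]
  index_entries(2, 2) -> 1  [called from settle_round, line 31]
  settle_round([7, 3, 8, 10], 7) -> 1  [called from main, line 46]
  mix_signals(1, 5) -> 1  [called from main, line 48]
Log line origins:
  1: emitted by main (line 45)
  2: emitted by settle_round (line 27)
  3: emitted by weigh_samples (line 2)
  4-7: emitted by weigh_samples (line 7)
  8: emitted by weigh_samples (line 8)
  9: emitted by pick_anchor (line 12)
  10: emitted by pick_anchor (line 17)
  11: emitted by settle_round (line 30)
  12: emitted by index_entries (line 21)
  13: emitted by main (line 47)
  14: emitted by mix_signals (line 34)
A correct fix: line 36: replace `>` with `<`.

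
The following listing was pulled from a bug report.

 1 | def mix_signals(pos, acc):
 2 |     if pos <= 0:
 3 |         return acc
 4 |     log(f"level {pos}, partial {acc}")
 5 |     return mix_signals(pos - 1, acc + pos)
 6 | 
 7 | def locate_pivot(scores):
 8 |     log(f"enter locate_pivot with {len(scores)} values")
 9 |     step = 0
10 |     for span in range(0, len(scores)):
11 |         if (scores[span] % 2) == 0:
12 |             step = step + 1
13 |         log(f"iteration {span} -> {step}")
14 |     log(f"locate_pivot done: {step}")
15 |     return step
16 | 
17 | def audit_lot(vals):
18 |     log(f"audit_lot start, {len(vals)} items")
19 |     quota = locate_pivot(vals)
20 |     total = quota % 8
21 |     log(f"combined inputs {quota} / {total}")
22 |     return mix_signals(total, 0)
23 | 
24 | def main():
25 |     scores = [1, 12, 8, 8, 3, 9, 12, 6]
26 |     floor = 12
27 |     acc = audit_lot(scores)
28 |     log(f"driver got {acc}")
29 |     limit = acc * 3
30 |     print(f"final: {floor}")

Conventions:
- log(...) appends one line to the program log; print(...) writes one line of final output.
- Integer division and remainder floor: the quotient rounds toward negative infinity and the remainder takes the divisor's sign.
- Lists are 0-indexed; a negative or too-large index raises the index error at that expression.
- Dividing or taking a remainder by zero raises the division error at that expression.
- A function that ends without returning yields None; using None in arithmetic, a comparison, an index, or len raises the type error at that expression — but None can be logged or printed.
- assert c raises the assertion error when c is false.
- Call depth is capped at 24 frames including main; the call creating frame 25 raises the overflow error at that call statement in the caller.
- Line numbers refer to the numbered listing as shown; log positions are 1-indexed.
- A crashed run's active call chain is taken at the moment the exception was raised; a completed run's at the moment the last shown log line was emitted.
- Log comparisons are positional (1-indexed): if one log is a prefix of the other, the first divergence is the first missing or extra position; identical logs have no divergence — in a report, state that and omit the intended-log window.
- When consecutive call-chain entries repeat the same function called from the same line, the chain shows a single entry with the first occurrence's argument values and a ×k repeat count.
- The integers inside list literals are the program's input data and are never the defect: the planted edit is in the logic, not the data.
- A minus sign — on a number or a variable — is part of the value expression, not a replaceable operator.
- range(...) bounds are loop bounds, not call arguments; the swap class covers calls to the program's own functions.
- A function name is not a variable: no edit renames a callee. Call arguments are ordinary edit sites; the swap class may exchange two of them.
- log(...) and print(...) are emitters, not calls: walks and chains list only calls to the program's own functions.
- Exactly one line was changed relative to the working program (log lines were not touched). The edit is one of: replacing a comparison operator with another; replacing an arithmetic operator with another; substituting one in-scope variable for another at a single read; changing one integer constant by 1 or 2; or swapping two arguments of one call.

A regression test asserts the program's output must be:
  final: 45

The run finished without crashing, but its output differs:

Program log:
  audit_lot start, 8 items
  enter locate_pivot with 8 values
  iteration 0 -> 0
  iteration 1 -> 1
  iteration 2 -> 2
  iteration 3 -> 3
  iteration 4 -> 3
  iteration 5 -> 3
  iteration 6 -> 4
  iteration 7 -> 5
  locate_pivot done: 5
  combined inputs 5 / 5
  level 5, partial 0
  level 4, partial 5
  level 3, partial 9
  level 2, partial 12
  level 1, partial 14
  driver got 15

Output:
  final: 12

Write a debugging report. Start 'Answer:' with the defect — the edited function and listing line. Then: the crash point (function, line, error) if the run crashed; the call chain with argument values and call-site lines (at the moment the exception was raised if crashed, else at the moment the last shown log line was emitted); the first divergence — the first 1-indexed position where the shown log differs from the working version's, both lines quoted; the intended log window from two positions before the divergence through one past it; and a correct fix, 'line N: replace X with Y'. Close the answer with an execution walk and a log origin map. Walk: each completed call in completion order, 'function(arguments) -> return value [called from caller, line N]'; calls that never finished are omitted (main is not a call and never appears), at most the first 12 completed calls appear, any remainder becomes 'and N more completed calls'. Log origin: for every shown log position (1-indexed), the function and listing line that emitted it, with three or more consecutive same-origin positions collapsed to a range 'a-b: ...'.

Answer: the defect is in main at line 30.
Key fact: The two runs log identically and part ways only at the printed values.
Call chain: main.
First divergence: none; the two logs match at every position.
Execution walk:
  locate_pivot([1, 12, 8, 8, 3, 9, 12, 6]) -> 5  [called from audit_lot, line 19]
  mix_signals(0, 15) -> 15  [called from mix_signals, line 5]
  mix_signals(1, 14) -> 15  [called from mix_signals, line 5]
  mix_signals(2, 12) -> 15  [called from mix_signals, line 5]
  mix_signals(3, 9) -> 15  [called from mix_signals, line 5]
  mix_signals(4, 5) -> 15  [called from mix_signals, line 5]
  mix_signals(5, 0) -> 15  [called from audit_lot, line 22]
  audit_lot([1, 12, 8, 8, 3, 9, 12, 6]) -> 15  [called from main, line 27]
Log line origins:
  1: logged in audit_lot at line 18
  2: logged in locate_pivot at line 8
  3-10: logged in locate_pivot at line 13
  11: logged in locate_pivot at line 14
  12: logged in audit_lot at line 21
  13-17: logged in mix_signals at line 4
  18: logged in main at line 28
A correct fix: line 30: replace `floor` with `limit`.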